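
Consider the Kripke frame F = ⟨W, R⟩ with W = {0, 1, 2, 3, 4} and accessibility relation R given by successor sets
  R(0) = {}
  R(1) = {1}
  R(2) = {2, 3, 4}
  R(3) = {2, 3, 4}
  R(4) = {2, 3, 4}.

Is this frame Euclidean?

Euclidean: yes — any two successors of a common world are R-related.

Yes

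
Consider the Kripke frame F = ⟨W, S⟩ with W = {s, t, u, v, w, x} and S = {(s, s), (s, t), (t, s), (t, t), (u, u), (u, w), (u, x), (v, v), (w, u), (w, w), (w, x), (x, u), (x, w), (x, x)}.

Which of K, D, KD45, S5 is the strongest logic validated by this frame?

S5

Serial (axiom D): yes — every world has a successor (e.g. s S s).
Euclidean (axiom 5): yes — any two successors of a common world are S-related.
Transitive (axiom 4): yes — every two-step S-path is closed by a direct edge.
Reflexive (axiom T): yes — every world is S-related to itself.
So F validates K, D, KD45, S5. The strongest is S5.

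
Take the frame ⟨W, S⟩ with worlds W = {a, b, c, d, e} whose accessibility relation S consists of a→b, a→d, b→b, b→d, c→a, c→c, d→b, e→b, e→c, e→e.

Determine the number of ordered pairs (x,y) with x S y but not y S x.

5

Enumerating: (a,b), (a,d), (c,a), (e,b), (e,c).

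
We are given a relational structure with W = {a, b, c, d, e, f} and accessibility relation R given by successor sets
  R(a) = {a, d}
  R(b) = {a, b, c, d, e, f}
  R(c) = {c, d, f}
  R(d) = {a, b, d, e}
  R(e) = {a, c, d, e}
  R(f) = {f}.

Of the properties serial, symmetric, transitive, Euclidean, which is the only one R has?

serial

Serial: yes — every world has a successor (e.g. a R a).
Symmetric: no — b R a but not a R b.
Transitive: no — a R d and d R b, but not a R b.
Euclidean: no — b R a and b R c, but not a R c.
Only serial holds.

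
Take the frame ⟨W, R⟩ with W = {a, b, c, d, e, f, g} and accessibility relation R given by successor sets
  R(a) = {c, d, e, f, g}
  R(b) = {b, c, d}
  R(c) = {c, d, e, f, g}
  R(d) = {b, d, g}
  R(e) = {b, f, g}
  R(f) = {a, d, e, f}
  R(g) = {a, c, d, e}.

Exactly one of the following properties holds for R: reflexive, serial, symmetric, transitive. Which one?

Reflexive: no — a is not related to itself.
Serial: yes — every world has a successor (e.g. a R c).
Symmetric: no — a R c but not c R a.
Transitive: no — a R d and d R b, but not a R b.
Only serial holds.

serial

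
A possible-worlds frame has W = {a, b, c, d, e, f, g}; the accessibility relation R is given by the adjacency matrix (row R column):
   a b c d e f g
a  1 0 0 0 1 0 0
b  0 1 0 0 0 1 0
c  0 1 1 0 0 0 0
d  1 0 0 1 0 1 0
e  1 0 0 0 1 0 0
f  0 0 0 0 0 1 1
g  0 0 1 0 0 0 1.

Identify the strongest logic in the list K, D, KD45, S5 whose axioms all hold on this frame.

D

Serial (axiom D): yes — every world has a successor (e.g. a R a).
Euclidean (axiom 5): no — d R a and d R f, but not a R f.
Transitive (axiom 4): no — b R f and f R g, but not b R g.
Reflexive (axiom T): yes — every world is R-related to itself.
So F validates K, D; KD45 would additionally require R to be Euclidean and transitive. The strongest is D.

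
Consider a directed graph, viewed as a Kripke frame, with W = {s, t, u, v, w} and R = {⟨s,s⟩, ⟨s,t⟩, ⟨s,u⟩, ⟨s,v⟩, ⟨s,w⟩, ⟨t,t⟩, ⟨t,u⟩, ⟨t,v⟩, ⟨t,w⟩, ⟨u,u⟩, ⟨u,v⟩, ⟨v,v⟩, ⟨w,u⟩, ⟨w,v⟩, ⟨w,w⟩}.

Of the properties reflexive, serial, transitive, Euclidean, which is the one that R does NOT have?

Reflexive: yes — every world is R-related to itself.
Serial: yes — every world has a successor (e.g. s R s).
Transitive: yes — every two-step R-path is closed by a direct edge.
Euclidean: no — s R u and s R t, but not u R t.
Only Euclidean fails.

Euclidean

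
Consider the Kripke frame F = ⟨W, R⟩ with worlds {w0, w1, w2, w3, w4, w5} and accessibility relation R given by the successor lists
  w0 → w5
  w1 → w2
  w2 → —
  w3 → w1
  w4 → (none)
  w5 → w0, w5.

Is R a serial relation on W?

No

Serial: no — w2 has no R-successor.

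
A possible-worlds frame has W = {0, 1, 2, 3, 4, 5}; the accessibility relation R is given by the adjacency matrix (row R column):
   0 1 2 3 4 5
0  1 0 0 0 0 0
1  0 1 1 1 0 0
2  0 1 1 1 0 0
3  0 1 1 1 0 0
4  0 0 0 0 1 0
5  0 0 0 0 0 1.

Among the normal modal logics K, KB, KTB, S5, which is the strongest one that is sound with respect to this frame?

Symmetric (axiom B): yes — every pair in R has its reverse in R.
Reflexive (axiom T): yes — every world is R-related to itself.
Euclidean (axiom 5): yes — any two successors of a common world are R-related.
So F validates K, KB, KTB, S5. The strongest is S5.

S5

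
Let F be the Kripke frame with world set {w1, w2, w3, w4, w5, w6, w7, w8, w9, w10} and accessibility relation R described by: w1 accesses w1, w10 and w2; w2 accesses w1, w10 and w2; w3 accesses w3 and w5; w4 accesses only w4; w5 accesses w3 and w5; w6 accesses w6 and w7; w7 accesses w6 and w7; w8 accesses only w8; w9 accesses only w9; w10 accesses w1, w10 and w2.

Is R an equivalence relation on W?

Yes

Reflexive: yes — every world is R-related to itself.
Symmetric: yes — every pair in R has its reverse in R.
Transitive: yes — every two-step R-path is closed by a direct edge.
So R is an equivalence relation.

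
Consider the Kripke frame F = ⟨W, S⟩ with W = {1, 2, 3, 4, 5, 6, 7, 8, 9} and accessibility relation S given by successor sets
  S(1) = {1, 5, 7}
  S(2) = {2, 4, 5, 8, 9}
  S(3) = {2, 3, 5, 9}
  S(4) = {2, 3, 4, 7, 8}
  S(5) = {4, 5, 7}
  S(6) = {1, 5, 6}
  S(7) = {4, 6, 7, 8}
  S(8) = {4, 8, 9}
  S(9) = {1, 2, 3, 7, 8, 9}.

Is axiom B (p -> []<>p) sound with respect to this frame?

No

By correspondence theory, B is valid on a frame iff S is symmetric.
Symmetric: no — 1 S 5 but not 5 S 1.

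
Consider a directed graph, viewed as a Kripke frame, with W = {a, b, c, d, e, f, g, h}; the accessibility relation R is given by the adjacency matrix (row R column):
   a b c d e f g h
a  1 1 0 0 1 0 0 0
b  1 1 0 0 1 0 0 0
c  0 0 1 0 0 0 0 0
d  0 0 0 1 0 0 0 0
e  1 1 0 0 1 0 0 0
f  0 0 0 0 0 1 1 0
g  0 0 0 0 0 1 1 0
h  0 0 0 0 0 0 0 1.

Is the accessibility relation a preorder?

Yes

Reflexive: yes — every world is R-related to itself.
Transitive: yes — every two-step R-path is closed by a direct edge.
So R is a preorder.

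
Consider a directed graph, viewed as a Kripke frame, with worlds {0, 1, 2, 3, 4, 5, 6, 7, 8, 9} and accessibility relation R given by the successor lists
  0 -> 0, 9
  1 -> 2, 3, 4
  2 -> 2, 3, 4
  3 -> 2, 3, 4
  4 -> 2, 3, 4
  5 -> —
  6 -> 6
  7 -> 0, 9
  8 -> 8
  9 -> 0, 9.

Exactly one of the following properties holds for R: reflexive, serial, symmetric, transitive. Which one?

transitive

Reflexive: no — 1 is not related to itself.
Serial: no — 5 has no R-successor.
Symmetric: no — 1 R 2 but not 2 R 1.
Transitive: yes — every two-step R-path is closed by a direct edge.
Only transitive holds.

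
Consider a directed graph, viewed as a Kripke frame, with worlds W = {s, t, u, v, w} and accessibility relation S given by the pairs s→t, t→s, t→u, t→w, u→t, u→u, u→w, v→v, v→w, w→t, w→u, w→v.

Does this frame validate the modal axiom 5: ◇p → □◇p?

No

The schema 5 characterises exactly the Euclidean frames.
Euclidean: no — t S s and t S u, but not s S u.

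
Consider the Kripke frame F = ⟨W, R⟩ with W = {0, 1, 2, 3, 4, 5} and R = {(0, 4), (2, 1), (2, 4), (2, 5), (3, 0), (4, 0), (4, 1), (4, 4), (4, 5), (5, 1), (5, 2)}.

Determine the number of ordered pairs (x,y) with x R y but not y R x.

Enumerating: (2,1), (2,4), (3,0), (4,1), (4,5), (5,1).

6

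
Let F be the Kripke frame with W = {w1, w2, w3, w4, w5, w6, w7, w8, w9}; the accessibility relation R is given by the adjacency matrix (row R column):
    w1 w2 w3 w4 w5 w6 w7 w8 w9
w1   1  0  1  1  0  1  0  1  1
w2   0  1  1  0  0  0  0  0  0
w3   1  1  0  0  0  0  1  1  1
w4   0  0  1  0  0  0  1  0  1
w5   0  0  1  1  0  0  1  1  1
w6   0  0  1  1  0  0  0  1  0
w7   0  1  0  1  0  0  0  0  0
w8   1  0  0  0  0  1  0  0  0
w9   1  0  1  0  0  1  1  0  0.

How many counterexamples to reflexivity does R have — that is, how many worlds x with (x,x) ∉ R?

7

Enumerating: w3, w4, w5, w6, w7, w8, w9.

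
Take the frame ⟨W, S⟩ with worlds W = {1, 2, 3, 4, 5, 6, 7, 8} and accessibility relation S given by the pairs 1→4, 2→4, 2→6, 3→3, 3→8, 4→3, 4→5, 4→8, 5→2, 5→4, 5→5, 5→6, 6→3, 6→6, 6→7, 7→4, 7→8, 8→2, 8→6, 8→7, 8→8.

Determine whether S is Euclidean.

No

Euclidean: no — 2 S 4 and 2 S 6, but not 4 S 6.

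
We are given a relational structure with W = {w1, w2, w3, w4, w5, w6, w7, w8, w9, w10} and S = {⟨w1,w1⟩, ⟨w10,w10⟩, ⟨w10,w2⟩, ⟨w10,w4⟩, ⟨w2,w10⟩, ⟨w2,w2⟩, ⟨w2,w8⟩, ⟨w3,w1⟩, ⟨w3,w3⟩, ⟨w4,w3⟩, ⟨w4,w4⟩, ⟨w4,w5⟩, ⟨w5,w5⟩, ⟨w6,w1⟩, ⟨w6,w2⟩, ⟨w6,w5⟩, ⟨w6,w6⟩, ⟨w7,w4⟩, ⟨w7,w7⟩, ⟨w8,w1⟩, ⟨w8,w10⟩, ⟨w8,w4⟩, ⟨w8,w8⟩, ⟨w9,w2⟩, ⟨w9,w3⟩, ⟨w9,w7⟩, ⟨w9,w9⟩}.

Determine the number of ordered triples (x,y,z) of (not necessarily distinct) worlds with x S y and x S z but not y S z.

37

Enumerating: (w10,w2,w4), (w10,w4,w10), (w10,w4,w2), (w2,w10,w8), (w2,w8,w2), (w3,w1,w3), (w4,w3,w4), (w4,w3,w5), (w4,w5,w3), (w4,w5,w4), (w6,w1,w2), (w6,w1,w5), … and 25 more.
Total: 37.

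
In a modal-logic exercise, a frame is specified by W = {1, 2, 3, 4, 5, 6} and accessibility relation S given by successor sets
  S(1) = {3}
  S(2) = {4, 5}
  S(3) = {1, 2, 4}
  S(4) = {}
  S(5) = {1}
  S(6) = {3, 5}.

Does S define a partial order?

No

Reflexive: no — 1 is not related to itself.
Transitive: no — 1 S 3 and 3 S 2, but not 1 S 2.
Antisymmetric: no — 1 S 3 and 3 S 1 with 1 ≠ 3.
So S is not a partial order.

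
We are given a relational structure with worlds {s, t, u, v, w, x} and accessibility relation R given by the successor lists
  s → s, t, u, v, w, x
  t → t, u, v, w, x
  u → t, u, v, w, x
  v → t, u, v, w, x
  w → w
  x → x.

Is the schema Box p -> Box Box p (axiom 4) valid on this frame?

By correspondence theory, 4 is valid on a frame iff R is transitive.
Transitive: yes — every two-step R-path is closed by a direct edge.

Yes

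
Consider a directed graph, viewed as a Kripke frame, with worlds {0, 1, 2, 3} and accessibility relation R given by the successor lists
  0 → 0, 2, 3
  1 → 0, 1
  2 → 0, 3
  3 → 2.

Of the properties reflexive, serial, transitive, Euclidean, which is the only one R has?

Reflexive: no — 2 is not related to itself.
Serial: yes — every world has a successor (e.g. 0 R 0).
Transitive: no — 1 R 0 and 0 R 2, but not 1 R 2.
Euclidean: no — 2 R 3 and 2 R 0, but not 3 R 0.
Only serial holds.

serial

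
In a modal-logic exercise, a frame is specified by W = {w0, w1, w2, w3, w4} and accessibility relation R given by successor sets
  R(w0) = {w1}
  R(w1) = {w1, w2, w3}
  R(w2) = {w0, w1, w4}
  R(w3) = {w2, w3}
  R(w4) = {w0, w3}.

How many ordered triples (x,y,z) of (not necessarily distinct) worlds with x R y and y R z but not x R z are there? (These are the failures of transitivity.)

Enumerating: (w0,w1,w2), (w0,w1,w3), (w1,w2,w0), (w1,w2,w4), (w2,w1,w2), (w2,w1,w3), (w2,w4,w3), (w3,w2,w0), (w3,w2,w1), (w3,w2,w4), (w4,w0,w1), (w4,w3,w2).

12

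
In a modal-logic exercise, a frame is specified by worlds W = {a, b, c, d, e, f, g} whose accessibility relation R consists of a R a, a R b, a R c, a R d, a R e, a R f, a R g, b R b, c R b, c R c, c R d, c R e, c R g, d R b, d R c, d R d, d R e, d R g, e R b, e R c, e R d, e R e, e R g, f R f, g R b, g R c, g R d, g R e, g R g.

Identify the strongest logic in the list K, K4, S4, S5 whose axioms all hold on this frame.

S4

Transitive (axiom 4): yes — every two-step R-path is closed by a direct edge.
Reflexive (axiom T): yes — every world is R-related to itself.
Euclidean (axiom 5): no — a R b and a R c, but not b R c.
So F validates K, K4, S4; S5 would additionally require R to be Euclidean. The strongest is S4.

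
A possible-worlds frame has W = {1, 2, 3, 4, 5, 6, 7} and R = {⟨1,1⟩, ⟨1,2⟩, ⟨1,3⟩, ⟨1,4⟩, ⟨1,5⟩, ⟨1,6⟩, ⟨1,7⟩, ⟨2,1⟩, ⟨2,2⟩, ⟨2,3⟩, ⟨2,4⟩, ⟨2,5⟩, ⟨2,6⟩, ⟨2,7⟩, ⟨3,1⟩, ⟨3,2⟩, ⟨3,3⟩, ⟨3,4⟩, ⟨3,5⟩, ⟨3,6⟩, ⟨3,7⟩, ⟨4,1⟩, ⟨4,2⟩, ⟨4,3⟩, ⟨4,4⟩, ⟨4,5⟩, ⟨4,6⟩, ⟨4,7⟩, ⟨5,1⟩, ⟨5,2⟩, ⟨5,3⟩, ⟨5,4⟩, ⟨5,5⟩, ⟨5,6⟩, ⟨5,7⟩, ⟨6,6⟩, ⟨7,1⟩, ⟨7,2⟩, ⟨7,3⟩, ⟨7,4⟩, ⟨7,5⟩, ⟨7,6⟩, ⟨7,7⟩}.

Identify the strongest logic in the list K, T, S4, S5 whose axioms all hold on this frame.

S4

Reflexive (axiom T): yes — every world is R-related to itself.
Transitive (axiom 4): yes — every two-step R-path is closed by a direct edge.
Euclidean (axiom 5): no — 1 R 6 and 1 R 2, but not 6 R 2.
So F validates K, T, S4; S5 would additionally require R to be Euclidean. The strongest is S4.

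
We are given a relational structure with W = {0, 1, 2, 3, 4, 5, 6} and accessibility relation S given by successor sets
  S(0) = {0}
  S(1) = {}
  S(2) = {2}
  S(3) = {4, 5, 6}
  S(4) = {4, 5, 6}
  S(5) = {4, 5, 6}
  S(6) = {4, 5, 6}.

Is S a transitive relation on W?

Yes

Transitive: yes — every two-step S-path is closed by a direct edge.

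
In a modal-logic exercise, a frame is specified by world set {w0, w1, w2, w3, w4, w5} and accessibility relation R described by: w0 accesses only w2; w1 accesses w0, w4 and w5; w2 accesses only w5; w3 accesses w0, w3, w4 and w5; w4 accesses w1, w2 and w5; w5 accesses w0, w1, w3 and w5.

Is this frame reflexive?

No

Reflexive: no — w0 is not related to itself.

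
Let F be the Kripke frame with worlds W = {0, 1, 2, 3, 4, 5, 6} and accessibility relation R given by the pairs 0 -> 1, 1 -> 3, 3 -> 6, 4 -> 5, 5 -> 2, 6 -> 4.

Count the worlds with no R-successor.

1

Enumerating: 2.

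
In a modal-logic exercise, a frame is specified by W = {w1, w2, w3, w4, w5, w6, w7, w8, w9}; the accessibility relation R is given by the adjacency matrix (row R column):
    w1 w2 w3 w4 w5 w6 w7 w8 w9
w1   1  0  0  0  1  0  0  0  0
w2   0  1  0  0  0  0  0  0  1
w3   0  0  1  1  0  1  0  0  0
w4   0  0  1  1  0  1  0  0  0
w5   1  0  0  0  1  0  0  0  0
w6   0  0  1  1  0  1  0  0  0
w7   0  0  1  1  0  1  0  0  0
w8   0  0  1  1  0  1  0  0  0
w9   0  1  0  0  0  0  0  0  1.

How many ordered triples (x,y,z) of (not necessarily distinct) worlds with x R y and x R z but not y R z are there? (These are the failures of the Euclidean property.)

0

R is Euclidean; there are no such tuples.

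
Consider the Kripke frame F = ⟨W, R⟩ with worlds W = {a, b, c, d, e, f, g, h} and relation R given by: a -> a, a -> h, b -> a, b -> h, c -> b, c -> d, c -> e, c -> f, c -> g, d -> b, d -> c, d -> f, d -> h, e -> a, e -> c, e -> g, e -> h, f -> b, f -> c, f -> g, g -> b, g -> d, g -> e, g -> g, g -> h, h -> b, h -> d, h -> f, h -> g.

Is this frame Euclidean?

No

Euclidean: no — b R h and b R a, but not h R a.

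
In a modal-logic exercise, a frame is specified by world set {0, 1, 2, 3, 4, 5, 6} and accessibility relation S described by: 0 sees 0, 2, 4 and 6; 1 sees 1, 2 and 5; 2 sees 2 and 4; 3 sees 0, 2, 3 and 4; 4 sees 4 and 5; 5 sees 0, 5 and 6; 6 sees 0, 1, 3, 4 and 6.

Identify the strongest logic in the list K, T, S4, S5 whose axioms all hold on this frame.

Reflexive (axiom T): yes — every world is S-related to itself.
Transitive (axiom 4): no — 0 S 4 and 4 S 5, but not 0 S 5.
Euclidean (axiom 5): no — 0 S 2 and 0 S 6, but not 2 S 6.
So F validates K, T; S4 would additionally require S to be transitive. The strongest is T.

T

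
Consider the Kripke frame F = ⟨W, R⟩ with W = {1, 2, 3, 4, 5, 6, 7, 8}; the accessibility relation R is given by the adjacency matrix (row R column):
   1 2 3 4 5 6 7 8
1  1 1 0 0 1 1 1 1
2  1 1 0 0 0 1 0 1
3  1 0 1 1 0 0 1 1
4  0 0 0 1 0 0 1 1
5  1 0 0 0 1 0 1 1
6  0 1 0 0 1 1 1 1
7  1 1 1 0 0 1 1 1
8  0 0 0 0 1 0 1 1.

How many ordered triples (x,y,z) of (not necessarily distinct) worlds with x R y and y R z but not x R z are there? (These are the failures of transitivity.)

36

Enumerating: (1,7,3), (2,1,5), (2,1,7), (2,6,5), (2,6,7), (2,8,5), (2,8,7), (3,1,2), (3,1,5), (3,1,6), (3,7,2), (3,7,6), … and 24 more.
Total: 36.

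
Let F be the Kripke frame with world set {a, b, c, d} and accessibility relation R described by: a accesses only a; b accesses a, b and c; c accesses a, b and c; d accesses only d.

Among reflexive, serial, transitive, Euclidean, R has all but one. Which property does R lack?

Euclidean

Reflexive: yes — every world is R-related to itself.
Serial: yes — every world has a successor (e.g. a R a).
Transitive: yes — every two-step R-path is closed by a direct edge.
Euclidean: no — b R a and b R c, but not a R c.
Only Euclidean fails.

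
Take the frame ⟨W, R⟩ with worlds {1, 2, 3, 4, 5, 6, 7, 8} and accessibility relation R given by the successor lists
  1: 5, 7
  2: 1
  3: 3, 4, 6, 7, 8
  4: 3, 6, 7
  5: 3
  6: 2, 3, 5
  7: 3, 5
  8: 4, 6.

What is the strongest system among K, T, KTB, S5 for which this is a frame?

K

Reflexive (axiom T): no — 1 is not related to itself.
Symmetric (axiom B): no — 1 R 5 but not 5 R 1.
Euclidean (axiom 5): no — 1 R 5 and 1 R 7, but not 5 R 7.
So F validates K; T would additionally require R to be reflexive. The strongest is K.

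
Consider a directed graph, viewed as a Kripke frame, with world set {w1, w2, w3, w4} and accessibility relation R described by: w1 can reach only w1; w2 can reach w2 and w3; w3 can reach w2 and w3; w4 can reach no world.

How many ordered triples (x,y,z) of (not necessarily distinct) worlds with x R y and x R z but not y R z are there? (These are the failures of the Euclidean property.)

0

R is Euclidean; there are no such tuples.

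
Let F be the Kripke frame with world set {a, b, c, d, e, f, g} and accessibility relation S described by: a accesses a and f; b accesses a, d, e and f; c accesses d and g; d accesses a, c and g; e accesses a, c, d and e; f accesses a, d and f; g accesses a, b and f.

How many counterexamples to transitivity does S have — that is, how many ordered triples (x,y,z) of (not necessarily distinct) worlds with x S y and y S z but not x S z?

21

Enumerating: (a,f,d), (b,d,c), (b,d,g), (b,e,c), (c,d,a), (c,d,c), (c,g,a), (c,g,b), (c,g,f), (d,a,f), (d,c,d), (d,g,b), … and 9 more.
Total: 21.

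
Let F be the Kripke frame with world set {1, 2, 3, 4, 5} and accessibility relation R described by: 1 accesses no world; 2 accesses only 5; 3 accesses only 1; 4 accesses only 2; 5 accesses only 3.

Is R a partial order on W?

No

Reflexive: no — 1 is not related to itself.
Transitive: no — 2 R 5 and 5 R 3, but not 2 R 3.
Antisymmetric: yes — no distinct pair is related both ways.
So R is not a partial order.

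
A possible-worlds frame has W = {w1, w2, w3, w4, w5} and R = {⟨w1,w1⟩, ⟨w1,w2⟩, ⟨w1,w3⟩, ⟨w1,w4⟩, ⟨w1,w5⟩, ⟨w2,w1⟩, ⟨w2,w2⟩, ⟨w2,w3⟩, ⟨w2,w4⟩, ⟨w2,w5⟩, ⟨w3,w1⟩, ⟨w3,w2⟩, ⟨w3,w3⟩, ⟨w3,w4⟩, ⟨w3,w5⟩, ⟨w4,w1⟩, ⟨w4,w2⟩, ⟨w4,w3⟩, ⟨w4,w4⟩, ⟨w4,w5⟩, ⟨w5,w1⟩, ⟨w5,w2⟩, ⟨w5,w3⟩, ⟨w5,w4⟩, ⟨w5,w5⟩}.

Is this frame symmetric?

Symmetric: yes — every pair in R has its reverse in R.

Yes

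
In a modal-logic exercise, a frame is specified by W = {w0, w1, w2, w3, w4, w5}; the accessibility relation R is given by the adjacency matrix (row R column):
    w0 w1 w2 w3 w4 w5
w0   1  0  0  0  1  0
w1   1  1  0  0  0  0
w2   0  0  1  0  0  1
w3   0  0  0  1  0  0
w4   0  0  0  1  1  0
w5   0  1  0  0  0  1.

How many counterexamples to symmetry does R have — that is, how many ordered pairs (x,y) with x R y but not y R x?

Enumerating: (w0,w4), (w1,w0), (w2,w5), (w4,w3), (w5,w1).

5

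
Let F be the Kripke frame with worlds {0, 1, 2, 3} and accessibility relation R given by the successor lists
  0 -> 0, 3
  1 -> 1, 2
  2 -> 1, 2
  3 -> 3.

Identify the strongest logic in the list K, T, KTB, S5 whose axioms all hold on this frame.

Reflexive (axiom T): yes — every world is R-related to itself.
Symmetric (axiom B): no — 0 R 3 but not 3 R 0.
Euclidean (axiom 5): no — 0 R 3 and 0 R 0, but not 3 R 0.
So F validates K, T; KTB would additionally require R to be symmetric. The strongest is T.

T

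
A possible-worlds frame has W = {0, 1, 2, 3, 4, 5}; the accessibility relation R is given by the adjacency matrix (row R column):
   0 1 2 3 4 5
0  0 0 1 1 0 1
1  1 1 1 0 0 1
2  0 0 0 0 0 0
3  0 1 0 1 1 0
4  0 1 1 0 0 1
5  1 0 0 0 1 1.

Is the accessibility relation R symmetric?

No

Symmetric: no — 0 R 2 but not 2 R 0.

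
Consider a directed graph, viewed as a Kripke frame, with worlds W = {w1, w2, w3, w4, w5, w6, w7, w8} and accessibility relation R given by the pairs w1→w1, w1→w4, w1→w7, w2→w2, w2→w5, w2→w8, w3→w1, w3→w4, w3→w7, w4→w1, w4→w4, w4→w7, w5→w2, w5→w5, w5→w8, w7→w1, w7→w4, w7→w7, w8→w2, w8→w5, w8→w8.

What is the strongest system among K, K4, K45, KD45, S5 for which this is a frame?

Transitive (axiom 4): yes — every two-step R-path is closed by a direct edge.
Euclidean (axiom 5): yes — any two successors of a common world are R-related.
Serial (axiom D): no — w6 has no R-successor.
Reflexive (axiom T): no — w3 is not related to itself.
So F validates K, K4, K45; KD45 would additionally require R to be serial. The strongest is K45.

K45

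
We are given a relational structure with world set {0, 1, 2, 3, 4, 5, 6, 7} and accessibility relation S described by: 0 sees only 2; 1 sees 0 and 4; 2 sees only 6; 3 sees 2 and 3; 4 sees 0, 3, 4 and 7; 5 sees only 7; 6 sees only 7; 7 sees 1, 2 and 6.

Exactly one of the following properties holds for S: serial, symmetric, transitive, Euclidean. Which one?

serial

Serial: yes — every world has a successor (e.g. 0 S 2).
Symmetric: no — 0 S 2 but not 2 S 0.
Transitive: no — 0 S 2 and 2 S 6, but not 0 S 6.
Euclidean: no — 1 S 0 and 1 S 4, but not 0 S 4.
Only serial holds.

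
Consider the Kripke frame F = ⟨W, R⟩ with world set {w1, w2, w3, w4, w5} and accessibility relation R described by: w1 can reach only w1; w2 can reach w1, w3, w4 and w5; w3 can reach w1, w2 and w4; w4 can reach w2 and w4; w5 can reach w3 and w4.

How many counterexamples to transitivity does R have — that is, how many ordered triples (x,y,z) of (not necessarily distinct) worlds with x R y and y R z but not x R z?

10

Enumerating: (w2,w3,w2), (w2,w4,w2), (w3,w2,w3), (w3,w2,w5), (w4,w2,w1), (w4,w2,w3), (w4,w2,w5), (w5,w3,w1), (w5,w3,w2), (w5,w4,w2).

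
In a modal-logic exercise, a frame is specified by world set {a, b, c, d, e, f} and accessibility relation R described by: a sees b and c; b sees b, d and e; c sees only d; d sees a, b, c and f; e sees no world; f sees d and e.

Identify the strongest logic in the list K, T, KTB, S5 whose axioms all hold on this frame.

Reflexive (axiom T): no — a is not related to itself.
Symmetric (axiom B): no — a R b but not b R a.
Euclidean (axiom 5): no — a R b and a R c, but not b R c.
So F validates K; T would additionally require R to be reflexive. The strongest is K.

K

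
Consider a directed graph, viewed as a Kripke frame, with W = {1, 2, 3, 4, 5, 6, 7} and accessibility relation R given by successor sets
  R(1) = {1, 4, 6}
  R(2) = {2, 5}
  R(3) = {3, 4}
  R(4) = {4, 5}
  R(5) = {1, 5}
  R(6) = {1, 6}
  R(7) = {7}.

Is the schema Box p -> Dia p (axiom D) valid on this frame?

Yes

Axiom D corresponds to the accessibility relation being serial.
Serial: yes — every world has a successor (e.g. 1 R 1).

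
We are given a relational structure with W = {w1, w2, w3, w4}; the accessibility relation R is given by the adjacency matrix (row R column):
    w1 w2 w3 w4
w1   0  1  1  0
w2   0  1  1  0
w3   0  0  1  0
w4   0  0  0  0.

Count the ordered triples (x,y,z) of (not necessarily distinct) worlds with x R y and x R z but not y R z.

2

Enumerating: (w1,w3,w2), (w2,w3,w2).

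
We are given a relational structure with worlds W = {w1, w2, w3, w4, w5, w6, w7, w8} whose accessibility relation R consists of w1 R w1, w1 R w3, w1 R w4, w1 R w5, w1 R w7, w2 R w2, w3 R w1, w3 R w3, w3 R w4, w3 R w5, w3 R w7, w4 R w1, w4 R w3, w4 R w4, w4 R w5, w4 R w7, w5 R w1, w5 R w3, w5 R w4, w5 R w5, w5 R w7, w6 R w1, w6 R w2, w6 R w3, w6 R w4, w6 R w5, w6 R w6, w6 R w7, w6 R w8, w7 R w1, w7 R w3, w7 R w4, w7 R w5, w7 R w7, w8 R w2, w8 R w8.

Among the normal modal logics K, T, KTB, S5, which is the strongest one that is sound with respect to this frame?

Reflexive (axiom T): yes — every world is R-related to itself.
Symmetric (axiom B): no — w6 R w1 but not w1 R w6.
Euclidean (axiom 5): no — w6 R w1 and w6 R w2, but not w1 R w2.
So F validates K, T; KTB would additionally require R to be symmetric. The strongest is T.

T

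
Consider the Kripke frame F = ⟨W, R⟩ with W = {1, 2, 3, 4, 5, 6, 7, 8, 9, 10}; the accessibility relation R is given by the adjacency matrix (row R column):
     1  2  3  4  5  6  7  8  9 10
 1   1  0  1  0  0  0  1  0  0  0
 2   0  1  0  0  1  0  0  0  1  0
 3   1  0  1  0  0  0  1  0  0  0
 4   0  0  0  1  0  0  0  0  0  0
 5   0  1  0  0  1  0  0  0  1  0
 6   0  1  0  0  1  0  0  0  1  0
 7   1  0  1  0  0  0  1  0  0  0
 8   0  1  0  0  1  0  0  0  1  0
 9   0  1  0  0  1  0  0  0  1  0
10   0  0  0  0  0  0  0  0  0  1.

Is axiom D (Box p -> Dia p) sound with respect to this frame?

Yes

By correspondence theory, D is valid on a frame iff R is serial.
Serial: yes — every world has a successor (e.g. 1 R 1).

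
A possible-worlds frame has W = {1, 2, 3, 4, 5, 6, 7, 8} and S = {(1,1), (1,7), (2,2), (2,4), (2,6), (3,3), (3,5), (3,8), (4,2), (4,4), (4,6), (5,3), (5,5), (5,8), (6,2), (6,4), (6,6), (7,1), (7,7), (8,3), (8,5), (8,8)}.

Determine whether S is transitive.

Transitive: yes — every two-step S-path is closed by a direct edge.

Yes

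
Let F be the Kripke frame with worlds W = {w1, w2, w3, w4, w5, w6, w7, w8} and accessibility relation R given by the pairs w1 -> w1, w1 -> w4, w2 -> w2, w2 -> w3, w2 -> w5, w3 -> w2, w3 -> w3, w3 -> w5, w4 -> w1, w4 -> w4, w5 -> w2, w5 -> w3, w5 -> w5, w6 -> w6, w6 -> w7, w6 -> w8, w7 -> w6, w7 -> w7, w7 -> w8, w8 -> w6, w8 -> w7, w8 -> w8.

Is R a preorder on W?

Yes

Reflexive: yes — every world is R-related to itself.
Transitive: yes — every two-step R-path is closed by a direct edge.
So R is a preorder.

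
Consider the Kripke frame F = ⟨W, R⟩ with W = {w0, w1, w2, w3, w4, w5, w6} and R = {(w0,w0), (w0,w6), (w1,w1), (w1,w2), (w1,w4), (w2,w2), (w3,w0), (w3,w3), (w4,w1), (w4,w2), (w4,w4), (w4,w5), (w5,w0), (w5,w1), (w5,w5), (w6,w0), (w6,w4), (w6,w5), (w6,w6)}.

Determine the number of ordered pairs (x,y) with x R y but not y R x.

Enumerating: (w1,w2), (w3,w0), (w4,w2), (w4,w5), (w5,w0), (w5,w1), (w6,w4), (w6,w5).

8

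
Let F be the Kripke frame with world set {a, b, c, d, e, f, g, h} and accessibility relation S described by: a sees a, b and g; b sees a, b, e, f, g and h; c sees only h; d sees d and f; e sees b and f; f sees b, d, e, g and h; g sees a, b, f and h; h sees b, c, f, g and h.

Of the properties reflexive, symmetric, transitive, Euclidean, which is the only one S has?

Reflexive: no — c is not related to itself.
Symmetric: yes — every pair in S has its reverse in S.
Transitive: no — a S b and b S e, but not a S e.
Euclidean: no — b S a and b S e, but not a S e.
Only symmetric holds.

symmetric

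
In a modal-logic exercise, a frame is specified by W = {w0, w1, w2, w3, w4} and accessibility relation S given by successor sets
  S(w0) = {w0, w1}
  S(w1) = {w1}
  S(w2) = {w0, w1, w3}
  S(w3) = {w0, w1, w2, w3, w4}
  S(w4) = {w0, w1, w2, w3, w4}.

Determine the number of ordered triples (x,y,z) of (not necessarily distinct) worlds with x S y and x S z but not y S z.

Enumerating: (w0,w1,w0), (w2,w0,w3), (w2,w1,w0), (w2,w1,w3), (w3,w0,w2), (w3,w0,w3), (w3,w0,w4), (w3,w1,w0), (w3,w1,w2), (w3,w1,w3), (w3,w1,w4), (w3,w2,w2), … and 10 more.
Total: 22.

22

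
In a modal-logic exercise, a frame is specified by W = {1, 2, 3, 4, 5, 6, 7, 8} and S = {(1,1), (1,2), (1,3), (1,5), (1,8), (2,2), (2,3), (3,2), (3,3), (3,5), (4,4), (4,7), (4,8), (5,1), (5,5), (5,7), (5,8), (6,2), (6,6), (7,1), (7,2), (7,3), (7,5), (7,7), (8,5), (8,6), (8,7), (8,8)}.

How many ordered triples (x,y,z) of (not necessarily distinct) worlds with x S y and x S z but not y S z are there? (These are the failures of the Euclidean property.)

34

Enumerating: (1,2,1), (1,2,5), (1,2,8), (1,3,1), (1,3,8), (1,5,2), (1,5,3), (1,8,1), (1,8,2), (1,8,3), (3,2,5), (3,5,2), … and 22 more.
Total: 34.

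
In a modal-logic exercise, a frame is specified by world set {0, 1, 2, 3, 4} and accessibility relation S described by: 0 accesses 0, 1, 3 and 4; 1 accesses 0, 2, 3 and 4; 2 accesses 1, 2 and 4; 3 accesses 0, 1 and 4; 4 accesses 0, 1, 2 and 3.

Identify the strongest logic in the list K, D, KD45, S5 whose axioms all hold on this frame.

D

Serial (axiom D): yes — every world has a successor (e.g. 0 S 0).
Euclidean (axiom 5): no — 1 S 0 and 1 S 2, but not 0 S 2.
Transitive (axiom 4): no — 0 S 1 and 1 S 2, but not 0 S 2.
Reflexive (axiom T): no — 1 is not related to itself.
So F validates K, D; KD45 would additionally require S to be Euclidean and transitive. The strongest is D.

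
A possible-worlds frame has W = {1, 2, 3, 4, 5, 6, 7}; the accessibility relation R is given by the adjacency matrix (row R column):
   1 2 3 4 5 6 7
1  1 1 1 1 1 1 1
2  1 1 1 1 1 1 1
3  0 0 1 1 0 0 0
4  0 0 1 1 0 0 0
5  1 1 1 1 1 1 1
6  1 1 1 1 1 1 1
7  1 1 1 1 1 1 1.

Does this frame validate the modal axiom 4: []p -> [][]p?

Yes

By correspondence theory, 4 is valid on a frame iff R is transitive.
Transitive: yes — every two-step R-path is closed by a direct edge.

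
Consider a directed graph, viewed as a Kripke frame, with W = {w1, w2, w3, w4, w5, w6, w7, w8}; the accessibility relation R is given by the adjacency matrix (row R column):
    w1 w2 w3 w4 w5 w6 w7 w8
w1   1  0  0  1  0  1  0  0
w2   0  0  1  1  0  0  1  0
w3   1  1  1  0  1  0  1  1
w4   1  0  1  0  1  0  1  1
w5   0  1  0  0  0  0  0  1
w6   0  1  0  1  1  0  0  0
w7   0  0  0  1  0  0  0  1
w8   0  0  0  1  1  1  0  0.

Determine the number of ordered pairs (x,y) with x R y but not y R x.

Enumerating: (w1,w6), (w2,w4), (w2,w7), (w3,w1), (w3,w5), (w3,w7), (w3,w8), (w4,w3), (w4,w5), (w5,w2), (w6,w2), (w6,w4), (w6,w5), (w7,w8), (w8,w6).

15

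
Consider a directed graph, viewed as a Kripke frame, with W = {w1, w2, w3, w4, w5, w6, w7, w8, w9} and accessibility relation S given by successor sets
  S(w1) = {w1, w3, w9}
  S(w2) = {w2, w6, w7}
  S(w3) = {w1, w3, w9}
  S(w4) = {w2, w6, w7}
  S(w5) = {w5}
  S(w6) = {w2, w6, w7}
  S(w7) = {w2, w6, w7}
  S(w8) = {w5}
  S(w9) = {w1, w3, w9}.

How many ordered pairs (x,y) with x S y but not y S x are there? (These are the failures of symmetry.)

Enumerating: (w4,w2), (w4,w6), (w4,w7), (w8,w5).

4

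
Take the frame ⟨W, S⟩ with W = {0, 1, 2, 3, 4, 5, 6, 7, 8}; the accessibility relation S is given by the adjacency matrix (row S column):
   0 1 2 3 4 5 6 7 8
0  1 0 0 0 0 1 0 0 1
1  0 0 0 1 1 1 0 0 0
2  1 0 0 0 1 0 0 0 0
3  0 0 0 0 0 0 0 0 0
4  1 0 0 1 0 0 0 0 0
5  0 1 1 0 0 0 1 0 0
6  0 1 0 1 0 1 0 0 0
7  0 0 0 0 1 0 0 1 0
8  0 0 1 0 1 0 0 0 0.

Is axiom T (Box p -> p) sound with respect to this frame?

No

The schema T characterises exactly the reflexive frames.
Reflexive: no — 1 is not related to itself.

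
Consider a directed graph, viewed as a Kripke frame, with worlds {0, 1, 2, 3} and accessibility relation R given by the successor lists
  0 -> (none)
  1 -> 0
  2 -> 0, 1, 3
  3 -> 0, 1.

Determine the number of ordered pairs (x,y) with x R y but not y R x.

6

Enumerating: (1,0), (2,0), (2,1), (2,3), (3,0), (3,1).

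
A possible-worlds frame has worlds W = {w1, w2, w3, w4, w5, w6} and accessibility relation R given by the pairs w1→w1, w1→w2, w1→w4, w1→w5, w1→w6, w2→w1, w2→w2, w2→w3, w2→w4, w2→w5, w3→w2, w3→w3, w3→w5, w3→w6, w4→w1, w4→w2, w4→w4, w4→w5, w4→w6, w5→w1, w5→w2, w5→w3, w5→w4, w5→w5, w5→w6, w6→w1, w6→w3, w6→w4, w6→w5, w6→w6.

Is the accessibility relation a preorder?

Reflexive: yes — every world is R-related to itself.
Transitive: no — w1 R w2 and w2 R w3, but not w1 R w3.
So R is not a preorder.

No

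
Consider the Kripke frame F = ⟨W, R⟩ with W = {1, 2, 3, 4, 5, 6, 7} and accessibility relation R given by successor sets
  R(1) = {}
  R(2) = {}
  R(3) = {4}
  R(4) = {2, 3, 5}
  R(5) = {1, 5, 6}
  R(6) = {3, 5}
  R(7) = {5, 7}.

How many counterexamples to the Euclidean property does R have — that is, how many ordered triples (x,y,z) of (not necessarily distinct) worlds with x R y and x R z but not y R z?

Enumerating: (3,4,4), (4,2,2), (4,2,3), (4,2,5), (4,3,2), (4,3,3), (4,3,5), (4,5,2), (4,5,3), (5,1,1), (5,1,5), (5,1,6), (5,6,1), (5,6,6), (6,3,3), (6,3,5), (6,5,3), (7,5,7).

18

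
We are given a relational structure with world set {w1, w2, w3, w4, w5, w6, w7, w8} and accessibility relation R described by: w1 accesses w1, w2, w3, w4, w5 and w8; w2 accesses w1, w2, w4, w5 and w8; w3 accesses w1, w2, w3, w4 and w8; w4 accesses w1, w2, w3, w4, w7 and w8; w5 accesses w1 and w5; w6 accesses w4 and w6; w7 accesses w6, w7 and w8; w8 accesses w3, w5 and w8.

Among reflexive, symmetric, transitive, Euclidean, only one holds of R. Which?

Reflexive: yes — every world is R-related to itself.
Symmetric: no — w1 R w8 but not w8 R w1.
Transitive: no — w1 R w4 and w4 R w7, but not w1 R w7.
Euclidean: no — w1 R w2 and w1 R w3, but not w2 R w3.
Only reflexive holds.

reflexive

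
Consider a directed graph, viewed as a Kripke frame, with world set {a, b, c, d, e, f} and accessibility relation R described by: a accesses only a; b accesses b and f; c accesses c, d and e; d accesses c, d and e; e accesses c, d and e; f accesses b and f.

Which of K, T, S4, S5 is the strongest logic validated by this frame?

S5

Reflexive (axiom T): yes — every world is R-related to itself.
Transitive (axiom 4): yes — every two-step R-path is closed by a direct edge.
Euclidean (axiom 5): yes — any two successors of a common world are R-related.
So F validates K, T, S4, S5. The strongest is S5.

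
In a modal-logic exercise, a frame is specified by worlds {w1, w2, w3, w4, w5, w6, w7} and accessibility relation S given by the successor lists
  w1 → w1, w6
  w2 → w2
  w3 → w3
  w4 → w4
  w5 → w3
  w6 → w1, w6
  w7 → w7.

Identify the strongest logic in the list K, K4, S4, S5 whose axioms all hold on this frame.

Transitive (axiom 4): yes — every two-step S-path is closed by a direct edge.
Reflexive (axiom T): no — w5 is not related to itself.
Euclidean (axiom 5): yes — any two successors of a common world are S-related.
So F validates K, K4; S4 would additionally require S to be reflexive. The strongest is K4.

K4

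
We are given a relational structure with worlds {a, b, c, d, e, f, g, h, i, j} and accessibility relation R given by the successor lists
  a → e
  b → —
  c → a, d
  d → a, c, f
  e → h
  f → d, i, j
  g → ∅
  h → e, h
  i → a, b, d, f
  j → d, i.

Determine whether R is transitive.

Transitive: no — a R e and e R h, but not a R h.

No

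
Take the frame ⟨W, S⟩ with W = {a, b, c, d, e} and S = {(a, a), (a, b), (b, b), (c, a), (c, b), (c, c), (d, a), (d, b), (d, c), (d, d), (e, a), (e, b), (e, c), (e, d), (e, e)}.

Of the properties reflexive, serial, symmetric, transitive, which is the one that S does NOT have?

symmetric

Reflexive: yes — every world is S-related to itself.
Serial: yes — every world has a successor (e.g. a S a).
Symmetric: no — a S b but not b S a.
Transitive: yes — every two-step S-path is closed by a direct edge.
Only symmetric fails.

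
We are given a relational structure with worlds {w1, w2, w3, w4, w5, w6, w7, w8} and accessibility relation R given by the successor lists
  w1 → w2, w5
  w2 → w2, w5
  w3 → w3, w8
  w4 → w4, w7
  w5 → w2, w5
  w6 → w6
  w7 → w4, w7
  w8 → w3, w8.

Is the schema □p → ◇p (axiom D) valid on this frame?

Yes

Axiom D corresponds to the accessibility relation being serial.
Serial: yes — every world has a successor (e.g. w1 R w2).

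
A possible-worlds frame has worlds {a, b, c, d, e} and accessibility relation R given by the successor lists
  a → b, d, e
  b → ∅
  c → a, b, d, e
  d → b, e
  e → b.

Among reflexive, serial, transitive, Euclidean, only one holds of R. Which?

Reflexive: no — a is not related to itself.
Serial: no — b has no R-successor.
Transitive: yes — every two-step R-path is closed by a direct edge.
Euclidean: no — a R b and a R d, but not b R d.
Only transitive holds.

transitive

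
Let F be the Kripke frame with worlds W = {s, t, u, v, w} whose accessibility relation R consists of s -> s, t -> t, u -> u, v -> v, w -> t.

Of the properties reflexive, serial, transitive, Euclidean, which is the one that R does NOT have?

reflexive

Reflexive: no — w is not related to itself.
Serial: yes — every world has a successor (e.g. s R s).
Transitive: yes — every two-step R-path is closed by a direct edge.
Euclidean: yes — any two successors of a common world are R-related.
Only reflexive fails.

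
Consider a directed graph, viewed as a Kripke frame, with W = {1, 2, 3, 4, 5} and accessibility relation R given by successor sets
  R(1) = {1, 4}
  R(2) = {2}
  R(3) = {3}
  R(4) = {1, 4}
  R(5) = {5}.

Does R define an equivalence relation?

Reflexive: yes — every world is R-related to itself.
Symmetric: yes — every pair in R has its reverse in R.
Transitive: yes — every two-step R-path is closed by a direct edge.
So R is an equivalence relation.

Yes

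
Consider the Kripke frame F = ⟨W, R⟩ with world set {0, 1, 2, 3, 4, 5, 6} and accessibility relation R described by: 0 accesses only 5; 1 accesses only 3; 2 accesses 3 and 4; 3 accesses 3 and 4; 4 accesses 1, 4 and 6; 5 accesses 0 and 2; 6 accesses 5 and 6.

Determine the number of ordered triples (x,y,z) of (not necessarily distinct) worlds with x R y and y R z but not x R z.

14

Enumerating: (0,5,0), (0,5,2), (1,3,4), (2,4,1), (2,4,6), (3,4,1), (3,4,6), (4,1,3), (4,6,5), (5,0,5), (5,2,3), (5,2,4), (6,5,0), (6,5,2).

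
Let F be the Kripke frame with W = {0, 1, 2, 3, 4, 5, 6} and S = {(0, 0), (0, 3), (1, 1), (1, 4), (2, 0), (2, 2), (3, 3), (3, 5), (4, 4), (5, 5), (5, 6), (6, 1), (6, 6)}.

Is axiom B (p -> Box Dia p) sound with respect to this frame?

By correspondence theory, B is valid on a frame iff S is symmetric.
Symmetric: no — 0 S 3 but not 3 S 0.

No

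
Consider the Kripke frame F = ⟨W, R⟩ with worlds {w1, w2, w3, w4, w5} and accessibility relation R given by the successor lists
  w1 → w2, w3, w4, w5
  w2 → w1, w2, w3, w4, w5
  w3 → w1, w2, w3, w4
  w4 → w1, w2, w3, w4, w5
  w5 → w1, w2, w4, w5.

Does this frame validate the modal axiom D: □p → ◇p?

Yes

The schema D characterises exactly the serial frames.
Serial: yes — every world has a successor (e.g. w1 R w2).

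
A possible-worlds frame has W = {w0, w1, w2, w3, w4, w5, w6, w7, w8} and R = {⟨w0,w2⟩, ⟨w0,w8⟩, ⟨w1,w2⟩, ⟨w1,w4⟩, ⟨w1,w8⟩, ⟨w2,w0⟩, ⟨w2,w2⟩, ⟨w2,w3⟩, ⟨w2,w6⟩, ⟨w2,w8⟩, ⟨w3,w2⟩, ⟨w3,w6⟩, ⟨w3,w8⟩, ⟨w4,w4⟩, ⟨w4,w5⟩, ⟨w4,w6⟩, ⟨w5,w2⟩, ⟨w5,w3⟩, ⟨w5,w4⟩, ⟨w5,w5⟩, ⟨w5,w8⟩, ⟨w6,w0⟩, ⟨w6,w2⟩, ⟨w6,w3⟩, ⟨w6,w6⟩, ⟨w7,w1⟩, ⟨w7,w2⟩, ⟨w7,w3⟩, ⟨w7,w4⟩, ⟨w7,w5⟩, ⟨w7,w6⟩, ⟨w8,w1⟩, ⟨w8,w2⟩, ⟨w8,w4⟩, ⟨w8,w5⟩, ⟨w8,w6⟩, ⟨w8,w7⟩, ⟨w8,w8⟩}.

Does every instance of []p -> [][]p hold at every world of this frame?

By correspondence theory, 4 is valid on a frame iff R is transitive.
Transitive: no — w0 R w2 and w2 R w3, but not w0 R w3.

No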